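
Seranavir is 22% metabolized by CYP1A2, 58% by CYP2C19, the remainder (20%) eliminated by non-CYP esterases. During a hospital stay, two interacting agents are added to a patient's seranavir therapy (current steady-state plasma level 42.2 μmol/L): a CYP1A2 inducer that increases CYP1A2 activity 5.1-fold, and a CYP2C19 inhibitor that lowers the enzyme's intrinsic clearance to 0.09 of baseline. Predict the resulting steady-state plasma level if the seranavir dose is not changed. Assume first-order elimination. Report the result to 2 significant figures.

31 μmol/L

CYP1A2: 0.22 × 5.1 = 1.122
CYP2C19: 0.58 × 0.09 = 0.0522
Other: 0.2 (unchanged)
CL_new/CL_old = 1.122 + 0.0522 + 0.2 = 1.3742.
Steady-state plasma level ∝ 1/CL: new value = 42.2 / 1.3742 = 31 μmol/L.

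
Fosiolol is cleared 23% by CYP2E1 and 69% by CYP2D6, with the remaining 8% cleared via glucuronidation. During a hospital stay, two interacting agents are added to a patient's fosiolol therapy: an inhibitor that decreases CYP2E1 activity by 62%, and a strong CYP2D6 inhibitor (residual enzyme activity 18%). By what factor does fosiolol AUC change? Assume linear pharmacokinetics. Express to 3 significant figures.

3.43

The CYP2E1 pathway (23% of clearance) drops to 0.38× activity: 0.23 × 0.38 = 0.0874.
The CYP2D6 pathway (69% of clearance) is reduced to 0.18× activity: 0.69 × 0.18 = 0.1242.
The remaining 8% of clearance is unaffected.
New clearance relative to baseline: 0.0874 + 0.1242 + 0.08 = 0.2916.
Net AUC ratio = 1 / 0.2916 = 3.43.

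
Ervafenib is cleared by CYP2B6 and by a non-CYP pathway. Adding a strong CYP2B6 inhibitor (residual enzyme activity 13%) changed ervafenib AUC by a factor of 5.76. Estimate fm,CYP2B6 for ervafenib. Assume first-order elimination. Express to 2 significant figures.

Let fm be the CYP2B6 fraction. New clearance relative to baseline = fm × 0.13 + (1 − fm).
AUC ratio = 1 / (new CL fraction), so new CL fraction = 1 / 5.76 = 0.1736.
fm × 0.13 + 1 − fm = 0.1736  ⇒  fm × (0.13 − 1) = −0.8264  ⇒  fm = 0.95.

0.95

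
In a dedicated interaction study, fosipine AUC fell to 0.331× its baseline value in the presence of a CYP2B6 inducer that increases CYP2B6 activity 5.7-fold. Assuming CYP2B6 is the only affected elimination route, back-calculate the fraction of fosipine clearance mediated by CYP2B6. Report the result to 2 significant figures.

Let x = fm,CYP2B6. Because AUC ∝ 1/CL, relative clearance rose to 1/0.331 = 3.021.
Setting x·5.7 + (1 − x) = 3.021 and solving: x = (3.021 − 1)/(5.7 − 1) = 0.43.

0.43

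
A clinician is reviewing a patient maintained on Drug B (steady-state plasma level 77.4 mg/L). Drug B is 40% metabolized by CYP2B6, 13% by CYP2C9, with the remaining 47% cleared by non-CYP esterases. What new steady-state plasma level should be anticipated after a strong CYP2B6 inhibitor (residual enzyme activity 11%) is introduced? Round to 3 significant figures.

120 mg/L

The CYP2B6 pathway (40% of clearance) falls to 0.11× activity: 0.4 × 0.11 = 0.044.
CYP2C9 (13%) and the residual 47% are unaffected.
Relative clearance = 0.044 + 0.13 + 0.47 = 0.644.
Steady-state plasma level ∝ 1/CL, so new value = 77.4 / 0.644 = 120 mg/L.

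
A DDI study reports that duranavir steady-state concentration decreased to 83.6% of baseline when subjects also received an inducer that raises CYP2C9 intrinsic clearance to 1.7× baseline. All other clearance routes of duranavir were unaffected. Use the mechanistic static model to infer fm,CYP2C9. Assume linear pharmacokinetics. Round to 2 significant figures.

0.28

Let fm be the CYP2C9 fraction. New clearance relative to baseline = fm × 1.7 + (1 − fm).
Steady-state concentration ratio = 1 / (new CL fraction), so new CL fraction = 1 / 0.836 = 1.196.
fm × 1.7 + 1 − fm = 1.196  ⇒  fm × (1.7 − 1) = 0.1962  ⇒  fm = 0.28.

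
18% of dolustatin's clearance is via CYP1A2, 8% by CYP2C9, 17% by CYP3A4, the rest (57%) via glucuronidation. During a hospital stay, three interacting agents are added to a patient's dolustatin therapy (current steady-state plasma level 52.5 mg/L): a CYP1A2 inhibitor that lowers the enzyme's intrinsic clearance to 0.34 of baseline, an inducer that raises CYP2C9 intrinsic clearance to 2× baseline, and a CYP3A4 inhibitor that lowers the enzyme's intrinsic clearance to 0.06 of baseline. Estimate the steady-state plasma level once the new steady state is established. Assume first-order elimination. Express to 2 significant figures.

The CYP1A2 pathway (18% of clearance) drops to 0.34× activity: 0.18 × 0.34 = 0.0612.
The CYP2C9 pathway (8% of clearance) increases to 2× activity: 0.08 × 2 = 0.16.
The CYP3A4 pathway (17% of clearance) falls to 0.06× activity: 0.17 × 0.06 = 0.0102.
The remaining 57% of clearance is unaffected.
CL_new/CL_old = 0.0612 + 0.16 + 0.0102 + 0.57 = 0.8014.
Dividing the baseline by the relative clearance: 52.5 / 0.8014 = 66 mg/L.

66 mg/L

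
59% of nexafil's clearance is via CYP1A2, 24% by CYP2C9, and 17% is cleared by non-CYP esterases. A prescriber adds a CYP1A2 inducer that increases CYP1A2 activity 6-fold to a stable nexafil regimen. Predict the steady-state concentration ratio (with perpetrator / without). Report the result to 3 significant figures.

CYP1A2: 0.59 × 6 = 3.54
CYP2C9: 0.24 (unchanged)
Other: 0.17 (unchanged)
CL_new/CL_old = 3.54 + 0.24 + 0.17 = 3.95.
Steady-state concentration ratio = CL_old/CL_new = 1 / 3.95 = 0.253.

0.253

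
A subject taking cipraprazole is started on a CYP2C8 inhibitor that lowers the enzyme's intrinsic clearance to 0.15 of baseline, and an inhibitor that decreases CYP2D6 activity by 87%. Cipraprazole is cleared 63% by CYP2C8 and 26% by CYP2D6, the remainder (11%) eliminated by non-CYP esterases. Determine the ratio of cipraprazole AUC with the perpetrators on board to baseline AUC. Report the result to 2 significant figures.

The CYP2C8 pathway (63% of clearance) is reduced to 0.15× activity: 0.63 × 0.15 = 0.0945.
The CYP2D6 pathway (26% of clearance) falls to 0.13× activity: 0.26 × 0.13 = 0.0338.
The remaining 11% of clearance is unaffected.
Relative clearance = 0.0945 + 0.0338 + 0.11 = 0.2383.
AUC ∝ 1/CL: fold-change = 1 / 0.2383 = 4.2.

4.2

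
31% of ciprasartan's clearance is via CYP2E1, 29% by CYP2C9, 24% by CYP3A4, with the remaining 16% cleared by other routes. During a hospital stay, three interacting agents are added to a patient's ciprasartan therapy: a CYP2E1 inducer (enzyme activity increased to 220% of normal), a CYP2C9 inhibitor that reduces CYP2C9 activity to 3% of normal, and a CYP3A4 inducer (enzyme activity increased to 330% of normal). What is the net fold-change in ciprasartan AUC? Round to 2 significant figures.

The CYP2E1 pathway (31% of clearance) rises to 2.2× activity: 0.31 × 2.2 = 0.682.
The CYP2C9 pathway (29% of clearance) falls to 0.03× activity: 0.29 × 0.03 = 0.0087.
The CYP3A4 pathway (24% of clearance) increases to 3.3× activity: 0.24 × 3.3 = 0.792.
The remaining 16% of clearance is unaffected.
CL_new/CL_old = 0.682 + 0.0087 + 0.792 + 0.16 = 1.6427.
AUC ∝ 1/CL: fold-change = 1 / 1.6427 = 0.61.

0.61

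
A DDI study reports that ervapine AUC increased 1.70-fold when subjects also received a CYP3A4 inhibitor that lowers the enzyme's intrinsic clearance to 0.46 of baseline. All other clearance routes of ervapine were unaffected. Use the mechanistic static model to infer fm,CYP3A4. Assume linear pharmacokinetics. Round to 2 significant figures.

Let fm be the CYP3A4 fraction. New clearance relative to baseline = fm × 0.46 + (1 − fm).
AUC ratio = 1 / (new CL fraction), so new CL fraction = 1 / 1.70 = 0.5882.
fm × 0.46 + 1 − fm = 0.5882  ⇒  fm × (0.46 − 1) = −0.4118  ⇒  fm = 0.76.

0.76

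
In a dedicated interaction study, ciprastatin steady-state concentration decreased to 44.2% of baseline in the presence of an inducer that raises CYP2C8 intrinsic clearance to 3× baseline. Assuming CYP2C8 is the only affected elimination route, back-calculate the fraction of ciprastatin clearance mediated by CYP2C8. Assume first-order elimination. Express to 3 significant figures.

CL'/CL = 1 / 0.442 = 2.262
3·fm + (1 − fm) = 2.262
fm = (2.262 − 1) / (3 − 1) = 0.631

0.631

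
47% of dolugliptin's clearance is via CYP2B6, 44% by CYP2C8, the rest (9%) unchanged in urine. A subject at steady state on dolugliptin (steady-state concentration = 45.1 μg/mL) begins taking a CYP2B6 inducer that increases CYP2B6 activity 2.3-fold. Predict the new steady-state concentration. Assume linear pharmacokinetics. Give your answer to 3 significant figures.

28.0 μg/mL

CYP2B6: 0.47 × 2.3 = 1.081
CYP2C8: 0.44 (unchanged)
Other: 0.09 (unchanged)
CL_new/CL_old = 1.081 + 0.44 + 0.09 = 1.611.
New steady-state concentration = baseline ÷ relative clearance = 45.1 / 1.611 = 28.0 μg/mL.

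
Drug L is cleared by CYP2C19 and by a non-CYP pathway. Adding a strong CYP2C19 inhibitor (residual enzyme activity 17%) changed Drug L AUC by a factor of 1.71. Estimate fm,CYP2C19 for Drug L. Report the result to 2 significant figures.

0.50

Call the CYP2C19 fraction fm. After the interaction, CL_new/CL_old = fm × 0.17 + (1 − fm).
AUC ratio = 1 / (new CL fraction), so new CL fraction = 1 / 1.71 = 0.5848.
fm × 0.17 + 1 − fm = 0.5848  ⇒  fm × (0.17 − 1) = −0.4152  ⇒  fm = 0.50.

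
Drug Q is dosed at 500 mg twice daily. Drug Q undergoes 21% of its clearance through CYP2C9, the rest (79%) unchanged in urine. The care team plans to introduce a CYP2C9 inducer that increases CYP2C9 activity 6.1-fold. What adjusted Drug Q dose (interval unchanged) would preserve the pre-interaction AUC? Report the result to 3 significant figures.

The CYP2C9 pathway (21% of clearance) is boosted to 6.1× activity: 0.21 × 6.1 = 1.281.
The remaining 79% of clearance is unaffected.
New clearance relative to baseline: 1.281 + 0.79 = 2.071.
Exposure is unchanged when dose changes in proportion to clearance. New dose = 500 mg × 2.071 = 1.04 × 10³ mg.

1.04 × 10³ mg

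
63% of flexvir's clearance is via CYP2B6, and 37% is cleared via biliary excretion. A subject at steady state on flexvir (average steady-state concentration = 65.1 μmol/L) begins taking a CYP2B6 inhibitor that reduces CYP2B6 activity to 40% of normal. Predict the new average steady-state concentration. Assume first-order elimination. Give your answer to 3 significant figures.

The CYP2B6 pathway (63% of clearance) is reduced to 0.4× activity: 0.63 × 0.4 = 0.252.
Non-CYP routes (37%) are unchanged.
New clearance relative to baseline: 0.252 + 0.37 = 0.622.
With dosing unchanged, average steady-state concentration scales as 1/CL: 65.1 / 0.622 = 105 μmol/L.

105 μmol/L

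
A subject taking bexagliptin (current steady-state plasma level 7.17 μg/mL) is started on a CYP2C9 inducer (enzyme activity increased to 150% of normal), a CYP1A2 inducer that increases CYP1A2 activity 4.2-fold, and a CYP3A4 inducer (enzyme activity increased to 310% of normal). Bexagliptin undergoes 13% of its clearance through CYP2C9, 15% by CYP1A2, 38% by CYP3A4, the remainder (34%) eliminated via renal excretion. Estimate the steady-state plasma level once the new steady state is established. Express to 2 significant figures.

The CYP2C9 pathway (13% of clearance) rises to 1.5× activity: 0.13 × 1.5 = 0.195.
The CYP1A2 pathway (15% of clearance) rises to 4.2× activity: 0.15 × 4.2 = 0.63.
The CYP3A4 pathway (38% of clearance) rises to 3.1× activity: 0.38 × 3.1 = 1.178.
The remaining 34% of clearance is unaffected.
Relative clearance = 0.195 + 0.63 + 1.178 + 0.34 = 2.343.
New steady-state plasma level = 7.17 / 2.343 = 3.1 μg/mL (concentration scales inversely with clearance).

3.1 μg/mL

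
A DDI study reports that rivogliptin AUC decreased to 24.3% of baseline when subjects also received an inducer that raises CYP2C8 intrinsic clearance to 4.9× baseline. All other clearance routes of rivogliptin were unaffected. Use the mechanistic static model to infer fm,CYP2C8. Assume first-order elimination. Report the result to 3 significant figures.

0.799

Write x for the fraction cleared via CYP2C8. The observed AUC change means clearance rose to 1/0.243 = 4.115 of baseline.
Only the CYP2C8 route changed, so 4.115 = x·4.9 + (1 − x), giving x = 0.799.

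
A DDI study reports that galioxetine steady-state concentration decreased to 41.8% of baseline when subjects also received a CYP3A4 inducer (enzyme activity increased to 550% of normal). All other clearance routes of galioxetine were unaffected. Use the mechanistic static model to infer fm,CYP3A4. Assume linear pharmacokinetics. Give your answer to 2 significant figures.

CL'/CL = 1 / 0.418 = 2.392
5.5·fm + (1 − fm) = 2.392
fm = (2.392 − 1) / (5.5 − 1) = 0.31

0.31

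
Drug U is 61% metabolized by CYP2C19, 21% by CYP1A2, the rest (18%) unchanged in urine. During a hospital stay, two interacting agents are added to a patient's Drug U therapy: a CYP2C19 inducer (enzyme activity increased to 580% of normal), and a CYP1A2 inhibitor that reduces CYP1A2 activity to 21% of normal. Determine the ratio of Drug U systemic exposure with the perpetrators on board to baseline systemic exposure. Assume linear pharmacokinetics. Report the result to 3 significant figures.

0.266

The CYP2C19 pathway (61% of clearance) is boosted to 5.8× activity: 0.61 × 5.8 = 3.538.
The CYP1A2 pathway (21% of clearance) is reduced to 0.21× activity: 0.21 × 0.21 = 0.0441.
The remaining 18% of clearance is unaffected.
Relative clearance = 3.538 + 0.0441 + 0.18 = 3.7621.
Because systemic exposure varies inversely with clearance, the combined effect is 1 / 3.7621 = 0.266.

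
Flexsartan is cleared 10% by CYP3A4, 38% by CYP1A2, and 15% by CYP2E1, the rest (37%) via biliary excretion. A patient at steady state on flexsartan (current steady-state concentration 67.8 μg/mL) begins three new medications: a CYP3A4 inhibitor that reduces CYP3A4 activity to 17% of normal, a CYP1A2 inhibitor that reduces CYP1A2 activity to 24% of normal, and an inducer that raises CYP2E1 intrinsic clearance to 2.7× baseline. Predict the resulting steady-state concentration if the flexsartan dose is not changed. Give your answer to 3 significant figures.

76.8 μg/mL

CYP3A4: 0.1 × 0.17 = 0.017
CYP1A2: 0.38 × 0.24 = 0.0912
CYP2E1: 0.15 × 2.7 = 0.405
Other: 0.37 (unchanged)
New clearance relative to baseline: 0.017 + 0.0912 + 0.405 + 0.37 = 0.8832.
New steady-state concentration = 67.8 / 0.8832 = 76.8 μg/mL (concentration scales inversely with clearance).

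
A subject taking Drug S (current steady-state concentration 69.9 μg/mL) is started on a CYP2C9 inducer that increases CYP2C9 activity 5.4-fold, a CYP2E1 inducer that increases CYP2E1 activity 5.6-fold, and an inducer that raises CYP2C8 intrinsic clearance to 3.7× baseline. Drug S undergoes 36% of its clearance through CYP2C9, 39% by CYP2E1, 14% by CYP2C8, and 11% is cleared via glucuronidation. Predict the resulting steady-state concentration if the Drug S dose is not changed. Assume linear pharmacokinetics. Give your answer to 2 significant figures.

15 μg/mL

The CYP2C9 pathway (36% of clearance) is boosted to 5.4× activity: 0.36 × 5.4 = 1.944.
The CYP2E1 pathway (39% of clearance) rises to 5.6× activity: 0.39 × 5.6 = 2.184.
The CYP2C8 pathway (14% of clearance) increases to 3.7× activity: 0.14 × 3.7 = 0.518.
The remaining 11% of clearance is unaffected.
CL_new/CL_old = 1.944 + 2.184 + 0.518 + 0.11 = 4.756.
Steady-state concentration ∝ 1/CL: new value = 69.9 / 4.756 = 15 μg/mL.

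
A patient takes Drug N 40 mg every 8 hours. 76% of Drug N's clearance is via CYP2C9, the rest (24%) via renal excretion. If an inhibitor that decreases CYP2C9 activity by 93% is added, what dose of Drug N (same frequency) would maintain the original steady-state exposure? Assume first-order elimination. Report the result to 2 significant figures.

12 mg

The CYP2C9 pathway (76% of clearance) falls to 0.07× activity: 0.76 × 0.07 = 0.0532.
The remaining 24% of clearance is unaffected.
CL_new/CL_old = 0.0532 + 0.24 = 0.2932.
Css,avg = (dose rate)/CL, so holding Css fixed requires dose ∝ CL: 40 × 0.2932 = 12 mg.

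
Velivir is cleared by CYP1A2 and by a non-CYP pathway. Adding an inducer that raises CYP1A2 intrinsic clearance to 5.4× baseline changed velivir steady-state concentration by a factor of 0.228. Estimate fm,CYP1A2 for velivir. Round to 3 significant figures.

0.770

CL'/CL = 1 / 0.228 = 4.386
5.4·fm + (1 − fm) = 4.386
fm = (4.386 − 1) / (5.4 − 1) = 0.770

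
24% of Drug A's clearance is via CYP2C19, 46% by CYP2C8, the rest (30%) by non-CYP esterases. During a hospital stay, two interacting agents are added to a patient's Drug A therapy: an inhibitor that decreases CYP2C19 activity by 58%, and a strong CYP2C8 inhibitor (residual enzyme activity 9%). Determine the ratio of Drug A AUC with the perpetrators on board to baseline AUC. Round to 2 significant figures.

The CYP2C19 pathway (24% of clearance) drops to 0.42× activity: 0.24 × 0.42 = 0.1008.
The CYP2C8 pathway (46% of clearance) falls to 0.09× activity: 0.46 × 0.09 = 0.0414.
Non-CYP routes (30%) are unchanged.
CL_new/CL_old = 0.1008 + 0.0414 + 0.3 = 0.4422.
AUC ∝ 1/CL: fold-change = 1 / 0.4422 = 2.3.

2.3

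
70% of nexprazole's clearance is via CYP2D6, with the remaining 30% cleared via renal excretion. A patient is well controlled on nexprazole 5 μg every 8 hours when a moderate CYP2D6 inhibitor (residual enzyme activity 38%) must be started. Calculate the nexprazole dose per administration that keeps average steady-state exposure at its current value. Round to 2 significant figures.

2.8 μg

The CYP2D6 pathway (70% of clearance) falls to 0.38× activity: 0.7 × 0.38 = 0.266.
Non-CYP routes (30%) are unchanged.
New clearance relative to baseline: 0.266 + 0.3 = 0.566.
To maintain the same steady-state level, dose must scale with clearance: new dose = 5 × 0.566 = 2.8 μg.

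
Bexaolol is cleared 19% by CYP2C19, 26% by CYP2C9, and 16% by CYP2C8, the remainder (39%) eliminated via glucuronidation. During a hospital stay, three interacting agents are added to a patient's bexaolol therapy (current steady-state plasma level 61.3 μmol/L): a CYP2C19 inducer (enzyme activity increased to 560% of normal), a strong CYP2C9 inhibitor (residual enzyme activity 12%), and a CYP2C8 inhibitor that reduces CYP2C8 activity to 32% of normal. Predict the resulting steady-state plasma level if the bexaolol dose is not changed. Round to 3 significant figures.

39.9 μmol/L

The CYP2C19 pathway (19% of clearance) increases to 5.6× activity: 0.19 × 5.6 = 1.064.
The CYP2C9 pathway (26% of clearance) falls to 0.12× activity: 0.26 × 0.12 = 0.0312.
The CYP2C8 pathway (16% of clearance) is reduced to 0.32× activity: 0.16 × 0.32 = 0.0512.
Non-CYP routes (39%) are unchanged.
CL_new/CL_old = 1.064 + 0.0312 + 0.0512 + 0.39 = 1.5364.
New steady-state plasma level = 61.3 / 1.5364 = 39.9 μmol/L (concentration scales inversely with clearance).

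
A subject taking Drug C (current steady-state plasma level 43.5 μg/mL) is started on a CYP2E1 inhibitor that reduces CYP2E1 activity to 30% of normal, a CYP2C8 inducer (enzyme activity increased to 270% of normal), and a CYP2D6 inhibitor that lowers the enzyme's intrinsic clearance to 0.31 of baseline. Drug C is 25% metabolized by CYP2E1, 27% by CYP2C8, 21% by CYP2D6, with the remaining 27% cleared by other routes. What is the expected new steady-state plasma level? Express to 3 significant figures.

CYP2E1: 0.25 × 0.3 = 0.075
CYP2C8: 0.27 × 2.7 = 0.729
CYP2D6: 0.21 × 0.31 = 0.0651
Other: 0.27 (unchanged)
New clearance relative to baseline: 0.075 + 0.729 + 0.0651 + 0.27 = 1.1391.
Dividing the baseline by the relative clearance: 43.5 / 1.1391 = 38.2 μg/mL.

38.2 μg/mL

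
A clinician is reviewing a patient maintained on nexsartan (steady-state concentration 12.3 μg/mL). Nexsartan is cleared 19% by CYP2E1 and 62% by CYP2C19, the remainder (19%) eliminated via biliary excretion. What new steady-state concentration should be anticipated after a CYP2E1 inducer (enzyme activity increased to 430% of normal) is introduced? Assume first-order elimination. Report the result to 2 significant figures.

7.6 μg/mL

The CYP2E1 pathway (19% of clearance) is boosted to 4.3× activity: 0.19 × 4.3 = 0.817.
CYP2C19 (62%) and the residual 19% are unaffected.
New clearance relative to baseline: 0.817 + 0.62 + 0.19 = 1.627.
With dosing unchanged, steady-state concentration scales as 1/CL: 12.3 / 1.627 = 7.6 μg/mL.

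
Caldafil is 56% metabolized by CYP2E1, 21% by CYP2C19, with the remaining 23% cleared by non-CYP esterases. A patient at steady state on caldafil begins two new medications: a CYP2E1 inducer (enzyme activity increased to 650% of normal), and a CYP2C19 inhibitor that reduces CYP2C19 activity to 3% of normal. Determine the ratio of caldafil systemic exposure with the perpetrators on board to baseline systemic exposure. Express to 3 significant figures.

0.258

CYP2E1: 0.56 × 6.5 = 3.64
CYP2C19: 0.21 × 0.03 = 0.0063
Other: 0.23 (unchanged)
New clearance relative to baseline: 3.64 + 0.0063 + 0.23 = 3.8763.
Because systemic exposure varies inversely with clearance, the combined effect is 1 / 3.8763 = 0.258.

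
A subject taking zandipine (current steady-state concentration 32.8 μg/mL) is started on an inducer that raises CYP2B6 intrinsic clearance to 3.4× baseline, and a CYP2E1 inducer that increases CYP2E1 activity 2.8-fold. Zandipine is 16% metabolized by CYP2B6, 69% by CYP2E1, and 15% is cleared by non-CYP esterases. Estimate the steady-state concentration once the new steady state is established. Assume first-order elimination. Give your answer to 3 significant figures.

12.5 μg/mL

CYP2B6: 0.16 × 3.4 = 0.544
CYP2E1: 0.69 × 2.8 = 1.932
Other: 0.15 (unchanged)
Relative clearance = 0.544 + 1.932 + 0.15 = 2.626.
Steady-state concentration ∝ 1/CL: new value = 32.8 / 2.626 = 12.5 μg/mL.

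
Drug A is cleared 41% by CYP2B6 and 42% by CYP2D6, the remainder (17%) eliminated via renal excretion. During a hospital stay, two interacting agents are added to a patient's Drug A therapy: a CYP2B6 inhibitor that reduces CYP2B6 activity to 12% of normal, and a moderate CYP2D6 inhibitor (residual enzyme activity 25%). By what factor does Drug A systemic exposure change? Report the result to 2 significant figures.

The CYP2B6 pathway (41% of clearance) is reduced to 0.12× activity: 0.41 × 0.12 = 0.0492.
The CYP2D6 pathway (42% of clearance) drops to 0.25× activity: 0.42 × 0.25 = 0.105.
The remaining 17% of clearance is unaffected.
CL_new/CL_old = 0.0492 + 0.105 + 0.17 = 0.3242.
Because systemic exposure varies inversely with clearance, the combined effect is 1 / 0.3242 = 3.1.

3.1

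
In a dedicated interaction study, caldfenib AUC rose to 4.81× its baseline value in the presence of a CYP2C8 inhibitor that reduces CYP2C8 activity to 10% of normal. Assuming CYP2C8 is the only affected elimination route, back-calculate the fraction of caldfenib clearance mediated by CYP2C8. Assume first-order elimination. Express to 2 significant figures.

0.88

Write x for the fraction cleared via CYP2C8. The observed AUC change means clearance fell to 1/4.81 = 0.2079 of baseline.
Only the CYP2C8 route changed, so 0.2079 = x·0.1 + (1 − x), giving x = 0.88.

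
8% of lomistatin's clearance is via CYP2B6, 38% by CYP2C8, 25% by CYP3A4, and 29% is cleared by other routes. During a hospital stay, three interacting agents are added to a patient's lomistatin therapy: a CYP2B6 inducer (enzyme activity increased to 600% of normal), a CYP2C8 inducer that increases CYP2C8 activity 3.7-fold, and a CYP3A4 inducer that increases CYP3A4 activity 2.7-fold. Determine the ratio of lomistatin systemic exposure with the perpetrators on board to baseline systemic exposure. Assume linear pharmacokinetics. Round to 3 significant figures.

CYP2B6: 0.08 × 6 = 0.48
CYP2C8: 0.38 × 3.7 = 1.406
CYP3A4: 0.25 × 2.7 = 0.675
Other: 0.29 (unchanged)
New clearance relative to baseline: 0.48 + 1.406 + 0.675 + 0.29 = 2.851.
Because systemic exposure varies inversely with clearance, the combined effect is 1 / 2.851 = 0.351.

0.351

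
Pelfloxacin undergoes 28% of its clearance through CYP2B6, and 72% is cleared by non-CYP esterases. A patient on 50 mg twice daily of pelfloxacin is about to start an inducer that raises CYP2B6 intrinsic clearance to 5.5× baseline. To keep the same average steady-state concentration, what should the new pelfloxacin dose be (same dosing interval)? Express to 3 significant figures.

113 mg

The CYP2B6 pathway (28% of clearance) is boosted to 5.5× activity: 0.28 × 5.5 = 1.54.
The remaining 72% of clearance is unaffected.
CL_new/CL_old = 1.54 + 0.72 = 2.26.
Css,avg = (dose rate)/CL, so holding Css fixed requires dose ∝ CL: 50 × 2.26 = 113 mg.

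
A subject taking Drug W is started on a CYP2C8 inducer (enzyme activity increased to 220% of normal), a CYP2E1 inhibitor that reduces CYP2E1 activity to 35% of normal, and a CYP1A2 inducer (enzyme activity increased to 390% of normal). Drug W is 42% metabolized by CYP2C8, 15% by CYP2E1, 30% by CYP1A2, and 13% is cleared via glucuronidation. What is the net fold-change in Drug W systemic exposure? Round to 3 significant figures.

The CYP2C8 pathway (42% of clearance) increases to 2.2× activity: 0.42 × 2.2 = 0.924.
The CYP2E1 pathway (15% of clearance) drops to 0.35× activity: 0.15 × 0.35 = 0.0525.
The CYP1A2 pathway (30% of clearance) increases to 3.9× activity: 0.3 × 3.9 = 1.17.
The remaining 13% of clearance is unaffected.
CL_new/CL_old = 0.924 + 0.0525 + 1.17 + 0.13 = 2.2765.
Systemic exposure ∝ 1/CL: fold-change = 1 / 2.2765 = 0.439.

0.439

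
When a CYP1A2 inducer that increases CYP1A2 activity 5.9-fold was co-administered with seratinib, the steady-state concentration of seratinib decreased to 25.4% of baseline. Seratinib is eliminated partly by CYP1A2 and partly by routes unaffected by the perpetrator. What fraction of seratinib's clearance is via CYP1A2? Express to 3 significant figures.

Let fm be the CYP1A2 fraction. New clearance relative to baseline = fm × 5.9 + (1 − fm).
Steady-state concentration ratio = 1 / (new CL fraction), so new CL fraction = 1 / 0.254 = 3.937.
fm × 5.9 + 1 − fm = 3.937  ⇒  fm × (5.9 − 1) = 2.937  ⇒  fm = 0.599.

0.599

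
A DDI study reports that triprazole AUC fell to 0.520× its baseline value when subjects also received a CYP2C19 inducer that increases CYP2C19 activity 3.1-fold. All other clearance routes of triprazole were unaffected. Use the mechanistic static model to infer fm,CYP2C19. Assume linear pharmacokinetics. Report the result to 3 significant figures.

0.440

Let x = fm,CYP2C19. Because AUC ∝ 1/CL, relative clearance rose to 1/0.520 = 1.923.
Only the CYP2C19 route changed, so 1.923 = x·3.1 + (1 − x), giving x = 0.440.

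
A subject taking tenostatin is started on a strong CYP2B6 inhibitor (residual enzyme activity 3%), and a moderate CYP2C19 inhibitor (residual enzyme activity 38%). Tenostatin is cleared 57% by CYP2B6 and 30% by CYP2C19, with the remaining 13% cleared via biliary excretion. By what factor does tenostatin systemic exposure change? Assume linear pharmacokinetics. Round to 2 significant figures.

3.8

CYP2B6: 0.57 × 0.03 = 0.0171
CYP2C19: 0.3 × 0.38 = 0.114
Other: 0.13 (unchanged)
New clearance relative to baseline: 0.0171 + 0.114 + 0.13 = 0.2611.
Systemic exposure ∝ 1/CL: fold-change = 1 / 0.2611 = 3.8.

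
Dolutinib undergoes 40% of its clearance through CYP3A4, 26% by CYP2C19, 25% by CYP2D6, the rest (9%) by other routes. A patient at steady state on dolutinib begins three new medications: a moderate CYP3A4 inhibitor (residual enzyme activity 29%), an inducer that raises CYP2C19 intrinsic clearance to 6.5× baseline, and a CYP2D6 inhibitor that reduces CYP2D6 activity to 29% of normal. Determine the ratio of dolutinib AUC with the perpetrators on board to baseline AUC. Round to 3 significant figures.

CYP3A4: 0.4 × 0.29 = 0.116
CYP2C19: 0.26 × 6.5 = 1.69
CYP2D6: 0.25 × 0.29 = 0.0725
Other: 0.09 (unchanged)
Relative clearance = 0.116 + 1.69 + 0.0725 + 0.09 = 1.9685.
AUC ∝ 1/CL: fold-change = 1 / 1.9685 = 0.508.

0.508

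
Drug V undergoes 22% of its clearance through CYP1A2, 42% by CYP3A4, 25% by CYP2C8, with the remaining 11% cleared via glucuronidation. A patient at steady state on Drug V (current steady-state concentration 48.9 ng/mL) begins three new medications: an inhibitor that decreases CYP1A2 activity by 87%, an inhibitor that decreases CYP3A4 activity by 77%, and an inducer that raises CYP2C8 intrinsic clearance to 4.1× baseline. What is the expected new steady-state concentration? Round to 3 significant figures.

The CYP1A2 pathway (22% of clearance) is reduced to 0.13× activity: 0.22 × 0.13 = 0.0286.
The CYP3A4 pathway (42% of clearance) falls to 0.23× activity: 0.42 × 0.23 = 0.0966.
The CYP2C8 pathway (25% of clearance) rises to 4.1× activity: 0.25 × 4.1 = 1.025.
The remaining 11% of clearance is unaffected.
New clearance relative to baseline: 0.0286 + 0.0966 + 1.025 + 0.11 = 1.2602.
Steady-state concentration ∝ 1/CL: new value = 48.9 / 1.2602 = 38.8 ng/mL.

38.8 ng/mL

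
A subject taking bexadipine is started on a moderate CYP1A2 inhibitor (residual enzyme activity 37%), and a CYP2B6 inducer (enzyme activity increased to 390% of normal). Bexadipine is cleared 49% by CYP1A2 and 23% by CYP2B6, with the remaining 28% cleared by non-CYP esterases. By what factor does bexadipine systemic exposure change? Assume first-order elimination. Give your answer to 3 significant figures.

The CYP1A2 pathway (49% of clearance) drops to 0.37× activity: 0.49 × 0.37 = 0.1813.
The CYP2B6 pathway (23% of clearance) rises to 3.9× activity: 0.23 × 3.9 = 0.897.
Non-CYP routes (28%) are unchanged.
CL_new/CL_old = 0.1813 + 0.897 + 0.28 = 1.3583.
Net systemic exposure ratio = 1 / 1.3583 = 0.736.

0.736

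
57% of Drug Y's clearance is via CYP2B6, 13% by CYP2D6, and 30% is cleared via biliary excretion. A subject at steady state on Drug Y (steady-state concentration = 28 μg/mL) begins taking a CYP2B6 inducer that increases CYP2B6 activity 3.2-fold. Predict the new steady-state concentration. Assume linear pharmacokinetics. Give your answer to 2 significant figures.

12 μg/mL

The CYP2B6 pathway (57% of clearance) is boosted to 3.2× activity: 0.57 × 3.2 = 1.824.
CYP2D6 (13%) and the residual 30% are unaffected.
Relative clearance = 1.824 + 0.13 + 0.3 = 2.254.
New steady-state concentration = baseline ÷ relative clearance = 28 / 2.254 = 12 μg/mL.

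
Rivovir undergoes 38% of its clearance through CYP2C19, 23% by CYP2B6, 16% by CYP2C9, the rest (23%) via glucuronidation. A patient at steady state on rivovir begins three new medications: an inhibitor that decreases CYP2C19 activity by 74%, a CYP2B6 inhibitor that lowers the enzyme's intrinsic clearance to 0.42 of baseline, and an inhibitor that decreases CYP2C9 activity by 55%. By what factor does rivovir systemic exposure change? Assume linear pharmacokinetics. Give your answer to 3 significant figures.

The CYP2C19 pathway (38% of clearance) drops to 0.26× activity: 0.38 × 0.26 = 0.0988.
The CYP2B6 pathway (23% of clearance) falls to 0.42× activity: 0.23 × 0.42 = 0.0966.
The CYP2C9 pathway (16% of clearance) falls to 0.45× activity: 0.16 × 0.45 = 0.072.
Non-CYP routes (23%) are unchanged.
New clearance relative to baseline: 0.0988 + 0.0966 + 0.072 + 0.23 = 0.4974.
Because systemic exposure varies inversely with clearance, the combined effect is 1 / 0.4974 = 2.01.

2.01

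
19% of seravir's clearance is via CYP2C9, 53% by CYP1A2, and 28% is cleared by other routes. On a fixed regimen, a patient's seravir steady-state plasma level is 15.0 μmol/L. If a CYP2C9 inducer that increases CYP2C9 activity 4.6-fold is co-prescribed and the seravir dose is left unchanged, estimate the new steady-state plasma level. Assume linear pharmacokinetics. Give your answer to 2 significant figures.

8.9 μmol/L

CYP2C9: 0.19 × 4.6 = 0.874
CYP1A2: 0.53 (unchanged)
Other: 0.28 (unchanged)
New clearance relative to baseline: 0.874 + 0.53 + 0.28 = 1.684.
New steady-state plasma level = baseline ÷ relative clearance = 15.0 / 1.684 = 8.9 μmol/L.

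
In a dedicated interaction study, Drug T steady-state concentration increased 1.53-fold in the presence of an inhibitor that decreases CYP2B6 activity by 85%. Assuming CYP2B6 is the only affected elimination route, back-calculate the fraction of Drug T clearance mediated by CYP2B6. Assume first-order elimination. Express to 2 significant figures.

Call the CYP2B6 fraction fm. After the interaction, CL_new/CL_old = fm × 0.15 + (1 − fm).
Steady-state concentration ratio = 1 / (new CL fraction), so new CL fraction = 1 / 1.53 = 0.6536.
fm × 0.15 + 1 − fm = 0.6536  ⇒  fm × (0.15 − 1) = −0.3464  ⇒  fm = 0.41.

0.41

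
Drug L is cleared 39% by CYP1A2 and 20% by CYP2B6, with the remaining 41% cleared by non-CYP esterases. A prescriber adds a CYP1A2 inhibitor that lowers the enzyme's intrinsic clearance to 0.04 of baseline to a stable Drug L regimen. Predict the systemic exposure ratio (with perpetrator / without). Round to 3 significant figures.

1.60

The CYP1A2 pathway (39% of clearance) falls to 0.04× activity: 0.39 × 0.04 = 0.0156.
CYP2B6 (20%) and the residual 41% are unaffected.
New clearance relative to baseline: 0.0156 + 0.2 + 0.41 = 0.6256.
Since systemic exposure ∝ 1/CL, the ratio is 1 / 0.6256 = 1.60.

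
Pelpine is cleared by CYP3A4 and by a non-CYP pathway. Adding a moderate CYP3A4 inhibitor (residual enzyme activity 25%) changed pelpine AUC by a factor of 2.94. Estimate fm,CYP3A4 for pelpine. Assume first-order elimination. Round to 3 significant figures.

CL'/CL = 1 / 2.94 = 0.3401
0.25·fm + (1 − fm) = 0.3401
fm = (0.3401 − 1) / (0.25 − 1) = 0.880

0.880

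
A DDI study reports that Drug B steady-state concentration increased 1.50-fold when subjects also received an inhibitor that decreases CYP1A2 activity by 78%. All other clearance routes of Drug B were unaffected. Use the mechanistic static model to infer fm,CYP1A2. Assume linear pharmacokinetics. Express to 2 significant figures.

0.43

Let x = fm,CYP1A2. Because steady-state concentration ∝ 1/CL, relative clearance fell to 1/1.50 = 0.6667.
Setting x·0.22 + (1 − x) = 0.6667 and solving: x = (0.6667 − 1)/(0.22 − 1) = 0.43.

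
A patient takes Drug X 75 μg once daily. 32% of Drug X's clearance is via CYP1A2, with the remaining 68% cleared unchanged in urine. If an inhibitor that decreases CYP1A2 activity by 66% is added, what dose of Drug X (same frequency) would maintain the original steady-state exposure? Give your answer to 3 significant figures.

CYP1A2: 0.32 × 0.34 = 0.1088
Other: 0.68 (unchanged)
Relative clearance = 0.1088 + 0.68 = 0.7888.
Css,avg = (dose rate)/CL, so holding Css fixed requires dose ∝ CL: 75 × 0.7888 = 59.2 μg.

59.2 μg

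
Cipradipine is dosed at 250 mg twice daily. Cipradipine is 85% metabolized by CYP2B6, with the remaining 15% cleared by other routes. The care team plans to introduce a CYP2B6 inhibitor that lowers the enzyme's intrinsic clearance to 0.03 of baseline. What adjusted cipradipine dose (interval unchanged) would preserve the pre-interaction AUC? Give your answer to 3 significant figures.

The CYP2B6 pathway (85% of clearance) drops to 0.03× activity: 0.85 × 0.03 = 0.0255.
Non-CYP routes (15%) are unchanged.
Relative clearance = 0.0255 + 0.15 = 0.1755.
To maintain the same steady-state level, dose must scale with clearance: new dose = 250 × 0.1755 = 43.9 mg.

43.9 mg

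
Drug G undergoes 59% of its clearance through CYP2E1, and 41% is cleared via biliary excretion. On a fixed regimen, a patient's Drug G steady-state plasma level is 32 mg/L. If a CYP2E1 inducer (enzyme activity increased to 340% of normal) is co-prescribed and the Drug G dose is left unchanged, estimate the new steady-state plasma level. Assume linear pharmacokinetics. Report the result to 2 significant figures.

The CYP2E1 pathway (59% of clearance) rises to 3.4× activity: 0.59 × 3.4 = 2.006.
Non-CYP routes (41%) are unchanged.
New clearance relative to baseline: 2.006 + 0.41 = 2.416.
Steady-state plasma level ∝ 1/CL, so new value = 32 / 2.416 = 13 mg/L.

13 mg/L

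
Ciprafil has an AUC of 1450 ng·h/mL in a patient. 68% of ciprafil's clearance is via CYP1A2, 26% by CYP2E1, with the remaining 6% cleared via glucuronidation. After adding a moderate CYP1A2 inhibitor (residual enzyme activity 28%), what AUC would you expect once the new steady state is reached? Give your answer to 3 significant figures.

2.84 × 10³ ng·h/mL

The CYP1A2 pathway (68% of clearance) drops to 0.28× activity: 0.68 × 0.28 = 0.1904.
CYP2E1 (26%) and the residual 6% are unaffected.
CL_new/CL_old = 0.1904 + 0.26 + 0.06 = 0.5104.
New AUC = baseline ÷ relative clearance = 1450 / 0.5104 = 2.84 × 10³ ng·h/mL.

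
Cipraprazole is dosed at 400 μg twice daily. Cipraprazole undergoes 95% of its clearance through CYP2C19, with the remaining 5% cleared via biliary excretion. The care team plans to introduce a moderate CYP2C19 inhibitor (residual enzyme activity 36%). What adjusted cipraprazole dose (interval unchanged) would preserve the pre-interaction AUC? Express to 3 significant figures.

The CYP2C19 pathway (95% of clearance) falls to 0.36× activity: 0.95 × 0.36 = 0.342.
The remaining 5% of clearance is unaffected.
CL_new/CL_old = 0.342 + 0.05 = 0.392.
Css,avg = (dose rate)/CL, so holding Css fixed requires dose ∝ CL: 400 × 0.392 = 157 μg.

157 μg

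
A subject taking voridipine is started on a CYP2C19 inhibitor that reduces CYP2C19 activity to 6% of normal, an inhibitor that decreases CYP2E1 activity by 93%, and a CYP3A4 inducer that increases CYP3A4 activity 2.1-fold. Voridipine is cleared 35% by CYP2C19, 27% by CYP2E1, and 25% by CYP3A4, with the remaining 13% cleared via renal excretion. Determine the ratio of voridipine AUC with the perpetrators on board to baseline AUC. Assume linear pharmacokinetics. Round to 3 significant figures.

The CYP2C19 pathway (35% of clearance) falls to 0.06× activity: 0.35 × 0.06 = 0.021.
The CYP2E1 pathway (27% of clearance) drops to 0.07× activity: 0.27 × 0.07 = 0.0189.
The CYP3A4 pathway (25% of clearance) increases to 2.1× activity: 0.25 × 2.1 = 0.525.
The remaining 13% of clearance is unaffected.
CL_new/CL_old = 0.021 + 0.0189 + 0.525 + 0.13 = 0.6949.
Because AUC varies inversely with clearance, the combined effect is 1 / 0.6949 = 1.44.

1.44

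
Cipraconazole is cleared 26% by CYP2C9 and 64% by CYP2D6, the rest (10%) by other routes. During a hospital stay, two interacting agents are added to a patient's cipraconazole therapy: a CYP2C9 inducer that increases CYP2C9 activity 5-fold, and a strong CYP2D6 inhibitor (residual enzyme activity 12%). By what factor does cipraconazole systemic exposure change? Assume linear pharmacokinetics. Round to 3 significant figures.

CYP2C9: 0.26 × 5 = 1.3
CYP2D6: 0.64 × 0.12 = 0.0768
Other: 0.1 (unchanged)
Relative clearance = 1.3 + 0.0768 + 0.1 = 1.4768.
Because systemic exposure varies inversely with clearance, the combined effect is 1 / 1.4768 = 0.677.

0.677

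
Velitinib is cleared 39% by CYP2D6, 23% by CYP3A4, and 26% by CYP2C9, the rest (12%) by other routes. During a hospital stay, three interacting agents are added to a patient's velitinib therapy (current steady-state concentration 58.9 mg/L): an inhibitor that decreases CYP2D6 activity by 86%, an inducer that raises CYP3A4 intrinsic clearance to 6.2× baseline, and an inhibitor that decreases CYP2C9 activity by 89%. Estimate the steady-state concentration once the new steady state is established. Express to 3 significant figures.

CYP2D6: 0.39 × 0.14 = 0.0546
CYP3A4: 0.23 × 6.2 = 1.426
CYP2C9: 0.26 × 0.11 = 0.0286
Other: 0.12 (unchanged)
CL_new/CL_old = 0.0546 + 1.426 + 0.0286 + 0.12 = 1.6292.
New steady-state concentration = 58.9 / 1.6292 = 36.2 mg/L (concentration scales inversely with clearance).

36.2 mg/L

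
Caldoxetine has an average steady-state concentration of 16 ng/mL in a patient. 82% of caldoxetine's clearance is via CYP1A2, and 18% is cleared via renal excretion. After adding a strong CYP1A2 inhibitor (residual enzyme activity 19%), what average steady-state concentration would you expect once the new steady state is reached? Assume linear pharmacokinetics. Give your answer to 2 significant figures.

CYP1A2: 0.82 × 0.19 = 0.1558
Other: 0.18 (unchanged)
Relative clearance = 0.1558 + 0.18 = 0.3358.
New average steady-state concentration = baseline ÷ relative clearance = 16 / 0.3358 = 48 ng/mL.

48 ng/mL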